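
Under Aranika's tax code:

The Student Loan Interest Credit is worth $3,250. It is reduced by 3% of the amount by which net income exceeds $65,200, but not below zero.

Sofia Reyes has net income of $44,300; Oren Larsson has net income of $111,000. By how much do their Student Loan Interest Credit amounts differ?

Sofia ($44,300): Student Loan Interest Credit: $44,300 is at or below the $65,200 threshold, so the full $3,250 applies.
Oren ($111,000): Student Loan Interest Credit: 3% of the $45,800 excess over $65,200 is $1,374; credit = $3,250 − $1,374 = $1,876.
Difference: |$3,250 − $1,876| = $1,374.

$1,374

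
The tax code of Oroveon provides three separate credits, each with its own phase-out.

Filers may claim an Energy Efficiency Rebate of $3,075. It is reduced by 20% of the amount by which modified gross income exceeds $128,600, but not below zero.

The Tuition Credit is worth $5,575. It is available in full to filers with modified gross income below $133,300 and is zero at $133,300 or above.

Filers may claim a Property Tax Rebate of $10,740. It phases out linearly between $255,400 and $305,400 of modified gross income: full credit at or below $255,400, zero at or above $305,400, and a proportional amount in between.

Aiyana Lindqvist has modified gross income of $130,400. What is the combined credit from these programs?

$19,030

Energy Efficiency Rebate: 20% of the $1,800 excess over $128,600 is $360; credit = $3,075 − $360 = $2,715.
Tuition Credit: $130,400 is below the $133,300 cutoff, so the full $5,575 applies.
Property Tax Rebate: $130,400 is at or below the $255,400 threshold, so the full $10,740 applies.
Total: $2,715 + $5,575 + $10,740 = $19,030.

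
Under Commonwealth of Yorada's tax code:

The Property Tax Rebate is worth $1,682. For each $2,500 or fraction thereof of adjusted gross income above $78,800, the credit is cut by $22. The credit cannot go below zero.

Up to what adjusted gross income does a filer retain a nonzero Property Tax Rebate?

After 76 increments the reduction is 76 × $22 = $1,672, leaving $10; one more increment wipes it out. Increment 76 ends at excess 76 × $2,500 = $190,000, so the highest qualifying income is $78,800 + $190,000 = $268,800.

$268,800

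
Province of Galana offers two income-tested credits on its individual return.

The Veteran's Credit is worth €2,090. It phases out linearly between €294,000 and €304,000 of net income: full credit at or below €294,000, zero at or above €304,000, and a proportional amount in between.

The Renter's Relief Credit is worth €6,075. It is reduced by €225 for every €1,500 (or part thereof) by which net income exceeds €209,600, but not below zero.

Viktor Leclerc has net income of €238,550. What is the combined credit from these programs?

€3,665

Veteran's Credit: €238,550 is at or below the €294,000 threshold, so the full €2,090 applies.
Renter's Relief Credit: income exceeds €209,600 by €28,950, which is 20 full-or-partial €1,500 increments; reduction = 20 × €225 = €4,500, leaving €1,575.
Total: €2,090 + €1,575 = €3,665.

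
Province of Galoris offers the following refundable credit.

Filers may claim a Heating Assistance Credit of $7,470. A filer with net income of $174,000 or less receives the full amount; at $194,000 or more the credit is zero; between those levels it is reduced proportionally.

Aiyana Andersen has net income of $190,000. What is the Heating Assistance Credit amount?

Heating Assistance Credit: $190,000 is $16,000 into a $20,000 phase-out range, leaving 4,000/20,000 of the credit: $7,470 × 4,000/20,000 = $1,494.

$1,494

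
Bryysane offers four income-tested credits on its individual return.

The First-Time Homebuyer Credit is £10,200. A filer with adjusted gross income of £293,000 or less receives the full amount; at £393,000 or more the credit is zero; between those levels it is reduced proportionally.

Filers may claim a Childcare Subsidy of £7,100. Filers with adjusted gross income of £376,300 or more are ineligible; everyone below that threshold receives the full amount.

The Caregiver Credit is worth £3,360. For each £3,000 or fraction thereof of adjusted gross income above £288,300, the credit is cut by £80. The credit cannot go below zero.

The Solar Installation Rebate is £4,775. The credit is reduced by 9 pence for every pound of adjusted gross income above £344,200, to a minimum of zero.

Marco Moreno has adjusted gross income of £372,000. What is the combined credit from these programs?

First-Time Homebuyer Credit: £372,000 is £79,000 into a £100,000 phase-out range, leaving 21,000/100,000 of the credit: £10,200 × 21,000/100,000 = £2,142.
Childcare Subsidy: £372,000 is below the £376,300 cutoff, so the full £7,100 applies.
Caregiver Credit: income exceeds £288,300 by £83,700, which is 28 full-or-partial £3,000 increments; reduction = 28 × £80 = £2,240, leaving £1,120.
Solar Installation Rebate: 9% of the £27,800 excess over £344,200 is £2,502; credit = £4,775 − £2,502 = £2,273.
Total: £2,142 + £7,100 + £1,120 + £2,273 = £12,635.

£12,635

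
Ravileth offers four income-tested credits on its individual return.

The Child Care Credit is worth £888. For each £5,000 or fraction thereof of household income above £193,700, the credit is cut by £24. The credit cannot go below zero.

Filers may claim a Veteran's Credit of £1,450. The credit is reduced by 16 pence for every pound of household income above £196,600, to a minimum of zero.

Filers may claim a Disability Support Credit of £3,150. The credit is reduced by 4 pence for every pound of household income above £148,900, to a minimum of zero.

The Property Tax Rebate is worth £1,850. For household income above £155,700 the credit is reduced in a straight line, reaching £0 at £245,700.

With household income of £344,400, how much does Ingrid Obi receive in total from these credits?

£144

Child Care Credit: income exceeds £193,700 by £150,700, which is 31 full-or-partial £5,000 increments; reduction = 31 × £24 = £744, leaving £144.
Veteran's Credit: 16% of the £147,800 excess over £196,600 is £23,648 ≥ base, so the credit is £0.
Disability Support Credit: 4% of the £195,500 excess over £148,900 is £7,820 ≥ base, so the credit is £0.
Property Tax Rebate: £344,400 is at or above £245,700, so the credit is £0.
Total: £144 + £0 + £0 + £0 = £144.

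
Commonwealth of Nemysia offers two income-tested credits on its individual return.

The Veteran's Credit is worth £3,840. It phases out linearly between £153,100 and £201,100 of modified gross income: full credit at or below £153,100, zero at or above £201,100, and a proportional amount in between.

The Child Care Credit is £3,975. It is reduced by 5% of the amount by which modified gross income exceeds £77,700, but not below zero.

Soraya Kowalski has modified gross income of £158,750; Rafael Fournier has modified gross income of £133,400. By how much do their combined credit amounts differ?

£1,642

Soraya (£158,750): Veteran's Credit: £158,750 is £5,650 into a £48,000 phase-out range, leaving 42,350/48,000 of the credit: £3,840 × 42,350/48,000 = £3,388. Child Care Credit: 5% of the £81,050 excess over £77,700 is £4,052.50 ≥ base, so the credit is £0. total £3,388 + £0 = £3,388
Rafael (£133,400): Veteran's Credit: £133,400 is at or below the £153,100 threshold, so the full £3,840 applies. Child Care Credit: 5% of the £55,700 excess over £77,700 is £2,785; credit = £3,975 − £2,785 = £1,190. total £3,840 + £1,190 = £5,030
Difference: |£3,388 − £5,030| = £1,642.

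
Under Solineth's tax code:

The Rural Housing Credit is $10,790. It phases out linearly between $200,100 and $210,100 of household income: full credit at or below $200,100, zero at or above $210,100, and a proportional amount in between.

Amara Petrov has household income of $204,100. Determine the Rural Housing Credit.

$6,474

Rural Housing Credit: $204,100 is $4,000 into a $10,000 phase-out range, leaving 6,000/10,000 of the credit: $10,790 × 6,000/10,000 = $6,474.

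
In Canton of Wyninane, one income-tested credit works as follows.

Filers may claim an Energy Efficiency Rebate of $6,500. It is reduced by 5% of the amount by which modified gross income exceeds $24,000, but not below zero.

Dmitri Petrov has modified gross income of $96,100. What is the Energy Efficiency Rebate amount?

$2,895

Energy Efficiency Rebate: 5% of the $72,100 excess over $24,000 is $3,605; credit = $6,500 − $3,605 = $2,895.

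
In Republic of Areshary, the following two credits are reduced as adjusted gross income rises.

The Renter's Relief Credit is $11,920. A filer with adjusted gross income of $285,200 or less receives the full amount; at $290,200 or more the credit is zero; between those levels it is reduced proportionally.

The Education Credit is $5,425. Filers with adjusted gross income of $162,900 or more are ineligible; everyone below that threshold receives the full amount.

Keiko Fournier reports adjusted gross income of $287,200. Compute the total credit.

Renter's Relief Credit: $287,200 is $2,000 into a $5,000 phase-out range, leaving 3,000/5,000 of the credit: $11,920 × 3,000/5,000 = $7,152.
Education Credit: $287,200 meets or exceeds the $162,900 cutoff, so the credit is $0.
Total: $7,152 + $0 = $7,152.

$7,152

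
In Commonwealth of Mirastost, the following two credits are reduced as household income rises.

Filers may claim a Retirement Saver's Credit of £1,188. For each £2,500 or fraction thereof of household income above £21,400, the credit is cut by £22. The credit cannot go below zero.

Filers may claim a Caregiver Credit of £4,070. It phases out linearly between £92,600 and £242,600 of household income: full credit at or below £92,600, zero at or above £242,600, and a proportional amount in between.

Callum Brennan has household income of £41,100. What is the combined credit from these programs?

£5,082

Retirement Saver's Credit: income exceeds £21,400 by £19,700, which is 8 full-or-partial £2,500 increments; reduction = 8 × £22 = £176, leaving £1,012.
Caregiver Credit: £41,100 is at or below the £92,600 threshold, so the full £4,070 applies.
Total: £1,012 + £4,070 = £5,082.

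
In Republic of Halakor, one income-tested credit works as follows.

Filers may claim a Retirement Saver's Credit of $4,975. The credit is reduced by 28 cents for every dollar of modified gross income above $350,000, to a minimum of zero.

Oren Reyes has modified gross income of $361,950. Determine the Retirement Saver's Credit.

$1,629

Retirement Saver's Credit: 28% of the $11,950 excess over $350,000 is $3,346; credit = $4,975 − $3,346 = $1,629.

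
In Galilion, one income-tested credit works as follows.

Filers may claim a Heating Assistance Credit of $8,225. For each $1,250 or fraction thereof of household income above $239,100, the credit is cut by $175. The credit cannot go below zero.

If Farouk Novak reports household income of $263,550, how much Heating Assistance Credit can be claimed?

Heating Assistance Credit: income exceeds $239,100 by $24,450, which is 20 full-or-partial $1,250 increments; reduction = 20 × $175 = $3,500, leaving $4,725.

$4,725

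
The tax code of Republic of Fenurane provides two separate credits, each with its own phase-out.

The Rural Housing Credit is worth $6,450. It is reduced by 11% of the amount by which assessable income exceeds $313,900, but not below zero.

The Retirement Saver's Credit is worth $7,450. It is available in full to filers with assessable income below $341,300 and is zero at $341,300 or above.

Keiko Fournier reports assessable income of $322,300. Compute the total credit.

Rural Housing Credit: 11% of the $8,400 excess over $313,900 is $924; credit = $6,450 − $924 = $5,526.
Retirement Saver's Credit: $322,300 is below the $341,300 cutoff, so the full $7,450 applies.
Total: $5,526 + $7,450 = $12,976.

$12,976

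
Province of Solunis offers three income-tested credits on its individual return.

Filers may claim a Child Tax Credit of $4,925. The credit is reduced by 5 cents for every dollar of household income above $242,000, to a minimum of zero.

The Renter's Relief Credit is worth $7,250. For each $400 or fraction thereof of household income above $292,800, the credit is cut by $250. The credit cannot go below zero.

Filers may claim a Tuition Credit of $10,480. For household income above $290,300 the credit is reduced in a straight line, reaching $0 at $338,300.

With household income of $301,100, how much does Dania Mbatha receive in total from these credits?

Child Tax Credit: 5% of the $59,100 excess over $242,000 is $2,955; credit = $4,925 − $2,955 = $1,970.
Renter's Relief Credit: income exceeds $292,800 by $8,300, which is 21 full-or-partial $400 increments; reduction = 21 × $250 = $5,250, leaving $2,000.
Tuition Credit: $301,100 is $10,800 into a $48,000 phase-out range, leaving 37,200/48,000 of the credit: $10,480 × 37,200/48,000 = $8,122.
Total: $1,970 + $2,000 + $8,122 = $12,092.

$12,092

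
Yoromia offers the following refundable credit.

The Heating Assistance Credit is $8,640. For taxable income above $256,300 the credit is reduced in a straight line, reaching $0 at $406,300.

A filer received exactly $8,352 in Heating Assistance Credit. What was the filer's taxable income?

$261,300

$8,352 is 8,352/8,640 of the full $8,640, so 288/8,640 of the $150,000 range has been used: income = $256,300 + $150,000 × 288/8,640 = $261,300.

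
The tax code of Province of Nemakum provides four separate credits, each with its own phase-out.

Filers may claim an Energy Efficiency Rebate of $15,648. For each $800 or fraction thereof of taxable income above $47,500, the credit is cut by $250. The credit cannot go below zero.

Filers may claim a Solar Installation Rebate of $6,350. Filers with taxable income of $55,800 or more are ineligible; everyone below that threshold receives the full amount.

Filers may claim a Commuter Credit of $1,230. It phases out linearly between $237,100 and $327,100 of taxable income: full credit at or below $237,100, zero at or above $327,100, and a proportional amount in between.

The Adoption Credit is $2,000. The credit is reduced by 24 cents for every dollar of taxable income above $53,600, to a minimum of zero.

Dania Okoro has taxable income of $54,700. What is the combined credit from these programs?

$22,714

Energy Efficiency Rebate: income exceeds $47,500 by $7,200, which is 9 full-or-partial $800 increments; reduction = 9 × $250 = $2,250, leaving $13,398.
Solar Installation Rebate: $54,700 is below the $55,800 cutoff, so the full $6,350 applies.
Commuter Credit: $54,700 is at or below the $237,100 threshold, so the full $1,230 applies.
Adoption Credit: 24% of the $1,100 excess over $53,600 is $264; credit = $2,000 − $264 = $1,736.
Total: $13,398 + $6,350 + $1,230 + $1,736 = $22,714.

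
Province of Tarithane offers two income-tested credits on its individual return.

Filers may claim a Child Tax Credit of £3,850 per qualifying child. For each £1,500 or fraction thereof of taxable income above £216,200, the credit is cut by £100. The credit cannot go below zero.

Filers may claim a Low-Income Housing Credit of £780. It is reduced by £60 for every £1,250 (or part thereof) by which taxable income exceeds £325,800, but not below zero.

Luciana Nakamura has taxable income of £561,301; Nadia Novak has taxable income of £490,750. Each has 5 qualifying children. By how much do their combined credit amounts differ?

£850

Luciana (£561,301): Child Tax Credit: base = 5 × £3,850 = £19,250. income exceeds £216,200 by £345,101 → 231 increments × £100 = £23,100 ≥ base, so the credit is £0. Low-Income Housing Credit: income exceeds £325,800 by £235,501 → 189 increments × £60 = £11,340 ≥ base, so the credit is £0. total £0 + £0 = £0
Nadia (£490,750): Child Tax Credit: base = 5 × £3,850 = £19,250. income exceeds £216,200 by £274,550, which is 184 full-or-partial £1,500 increments; reduction = 184 × £100 = £18,400, leaving £850. Low-Income Housing Credit: income exceeds £325,800 by £164,950 → 132 increments × £60 = £7,920 ≥ base, so the credit is £0. total £850 + £0 = £850
Difference: |£0 − £850| = £850.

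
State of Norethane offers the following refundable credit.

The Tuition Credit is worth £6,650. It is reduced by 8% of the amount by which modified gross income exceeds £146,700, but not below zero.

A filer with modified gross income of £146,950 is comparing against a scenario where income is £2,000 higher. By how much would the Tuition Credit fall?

£160

At £146,950 — 8% of the £250 excess over £146,700 is £20; credit = £6,650 − £20 = £6,630.
At £148,950 — 8% of the £2,250 excess over £146,700 is £180; credit = £6,650 − £180 = £6,470.
Lost: £6,630 − £6,470 = £160.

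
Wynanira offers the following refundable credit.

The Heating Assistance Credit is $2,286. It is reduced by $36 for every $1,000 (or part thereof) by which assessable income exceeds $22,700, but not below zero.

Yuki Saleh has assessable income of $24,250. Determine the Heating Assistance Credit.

Heating Assistance Credit: income exceeds $22,700 by $1,550, which is 2 full-or-partial $1,000 increments; reduction = 2 × $36 = $72, leaving $2,214.

$2,214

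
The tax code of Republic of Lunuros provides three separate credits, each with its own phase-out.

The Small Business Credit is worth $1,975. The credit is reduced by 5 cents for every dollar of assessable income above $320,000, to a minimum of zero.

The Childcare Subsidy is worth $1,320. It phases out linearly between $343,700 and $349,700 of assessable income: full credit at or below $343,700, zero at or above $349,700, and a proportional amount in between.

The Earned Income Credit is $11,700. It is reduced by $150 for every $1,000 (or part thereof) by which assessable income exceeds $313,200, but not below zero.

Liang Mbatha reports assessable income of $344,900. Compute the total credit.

$8,686

Small Business Credit: 5% of the $24,900 excess over $320,000 is $1,245; credit = $1,975 − $1,245 = $730.
Childcare Subsidy: $344,900 is $1,200 into a $6,000 phase-out range, leaving 4,800/6,000 of the credit: $1,320 × 4,800/6,000 = $1,056.
Earned Income Credit: income exceeds $313,200 by $31,700, which is 32 full-or-partial $1,000 increments; reduction = 32 × $150 = $4,800, leaving $6,900.
Total: $730 + $1,056 + $6,900 = $8,686.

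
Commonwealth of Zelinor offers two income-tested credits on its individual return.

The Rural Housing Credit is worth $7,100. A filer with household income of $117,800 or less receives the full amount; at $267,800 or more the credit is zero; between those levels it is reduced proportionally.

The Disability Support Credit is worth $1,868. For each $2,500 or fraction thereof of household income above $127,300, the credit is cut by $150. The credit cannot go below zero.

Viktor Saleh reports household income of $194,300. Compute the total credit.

$3,479

Rural Housing Credit: $194,300 is $76,500 into a $150,000 phase-out range, leaving 73,500/150,000 of the credit: $7,100 × 73,500/150,000 = $3,479.
Disability Support Credit: income exceeds $127,300 by $67,000 → 27 increments × $150 = $4,050 ≥ base, so the credit is $0.
Total: $3,479 + $0 = $3,479.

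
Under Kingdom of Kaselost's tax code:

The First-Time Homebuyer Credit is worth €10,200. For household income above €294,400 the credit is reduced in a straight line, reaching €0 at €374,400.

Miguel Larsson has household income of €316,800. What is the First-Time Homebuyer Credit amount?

First-Time Homebuyer Credit: €316,800 is €22,400 into a €80,000 phase-out range, leaving 57,600/80,000 of the credit: €10,200 × 57,600/80,000 = €7,344.

€7,344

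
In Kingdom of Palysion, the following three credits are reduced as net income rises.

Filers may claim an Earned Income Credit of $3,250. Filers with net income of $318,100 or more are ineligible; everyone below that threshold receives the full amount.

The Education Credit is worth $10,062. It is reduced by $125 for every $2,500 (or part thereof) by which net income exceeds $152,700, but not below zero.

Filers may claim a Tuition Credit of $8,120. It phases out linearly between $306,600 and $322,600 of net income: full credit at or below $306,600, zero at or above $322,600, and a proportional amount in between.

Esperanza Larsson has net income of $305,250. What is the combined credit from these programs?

Earned Income Credit: $305,250 is below the $318,100 cutoff, so the full $3,250 applies.
Education Credit: income exceeds $152,700 by $152,550, which is 62 full-or-partial $2,500 increments; reduction = 62 × $125 = $7,750, leaving $2,312.
Tuition Credit: $305,250 is at or below the $306,600 threshold, so the full $8,120 applies.
Total: $3,250 + $2,312 + $8,120 = $13,682.

$13,682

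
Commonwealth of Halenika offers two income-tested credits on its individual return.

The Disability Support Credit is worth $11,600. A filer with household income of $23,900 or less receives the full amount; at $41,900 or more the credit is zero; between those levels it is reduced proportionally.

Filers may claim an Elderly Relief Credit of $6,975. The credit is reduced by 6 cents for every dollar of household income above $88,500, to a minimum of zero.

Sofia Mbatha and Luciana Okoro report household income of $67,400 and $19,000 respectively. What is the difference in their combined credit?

Sofia ($67,400): Disability Support Credit: $67,400 is at or above $41,900, so the credit is $0. Elderly Relief Credit: $67,400 is at or below the $88,500 threshold, so the full $6,975 applies. total $0 + $6,975 = $6,975
Luciana ($19,000): Disability Support Credit: $19,000 is at or below the $23,900 threshold, so the full $11,600 applies. Elderly Relief Credit: $19,000 is at or below the $88,500 threshold, so the full $6,975 applies. total $11,600 + $6,975 = $18,575
Difference: |$6,975 − $18,575| = $11,600.

$11,600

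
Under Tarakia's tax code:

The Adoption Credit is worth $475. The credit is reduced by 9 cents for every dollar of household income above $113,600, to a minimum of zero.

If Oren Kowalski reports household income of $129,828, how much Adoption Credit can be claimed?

$0

Adoption Credit: 9% of the $16,228 excess over $113,600 is $1,460.52 ≥ base, so the credit is $0.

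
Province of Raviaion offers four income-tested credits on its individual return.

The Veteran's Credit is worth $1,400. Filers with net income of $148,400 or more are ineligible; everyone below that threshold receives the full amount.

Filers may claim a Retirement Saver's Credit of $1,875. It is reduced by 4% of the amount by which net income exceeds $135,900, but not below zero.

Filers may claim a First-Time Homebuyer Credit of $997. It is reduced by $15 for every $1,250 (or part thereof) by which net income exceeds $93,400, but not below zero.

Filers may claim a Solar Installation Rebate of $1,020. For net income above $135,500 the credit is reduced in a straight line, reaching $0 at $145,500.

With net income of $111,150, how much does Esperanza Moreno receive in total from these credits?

$5,067

Veteran's Credit: $111,150 is below the $148,400 cutoff, so the full $1,400 applies.
Retirement Saver's Credit: $111,150 is at or below the $135,900 threshold, so the full $1,875 applies.
First-Time Homebuyer Credit: income exceeds $93,400 by $17,750, which is 15 full-or-partial $1,250 increments; reduction = 15 × $15 = $225, leaving $772.
Solar Installation Rebate: $111,150 is at or below the $135,500 threshold, so the full $1,020 applies.
Total: $1,400 + $1,875 + $772 + $1,020 = $5,067.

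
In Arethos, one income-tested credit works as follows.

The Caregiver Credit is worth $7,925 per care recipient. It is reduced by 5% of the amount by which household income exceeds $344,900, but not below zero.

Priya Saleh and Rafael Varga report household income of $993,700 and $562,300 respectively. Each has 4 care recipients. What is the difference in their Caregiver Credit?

$20,830

Priya ($993,700): Caregiver Credit: base = 4 × $7,925 = $31,700. 5% of the $648,800 excess over $344,900 is $32,440 ≥ base, so the credit is $0.
Rafael ($562,300): Caregiver Credit: base = 4 × $7,925 = $31,700. 5% of the $217,400 excess over $344,900 is $10,870; credit = $31,700 − $10,870 = $20,830.
Difference: |$0 − $20,830| = $20,830.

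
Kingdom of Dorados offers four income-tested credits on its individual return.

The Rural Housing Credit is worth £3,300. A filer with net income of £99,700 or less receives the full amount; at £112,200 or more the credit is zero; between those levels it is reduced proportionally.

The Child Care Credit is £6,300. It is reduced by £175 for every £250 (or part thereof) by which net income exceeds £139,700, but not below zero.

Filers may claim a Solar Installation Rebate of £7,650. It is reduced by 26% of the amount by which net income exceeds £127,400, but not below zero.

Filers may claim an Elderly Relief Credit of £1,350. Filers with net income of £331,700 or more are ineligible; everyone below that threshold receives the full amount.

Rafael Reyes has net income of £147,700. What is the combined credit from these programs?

£4,422

Rural Housing Credit: £147,700 is at or above £112,200, so the credit is £0.
Child Care Credit: income exceeds £139,700 by £8,000, which is 32 full-or-partial £250 increments; reduction = 32 × £175 = £5,600, leaving £700.
Solar Installation Rebate: 26% of the £20,300 excess over £127,400 is £5,278; credit = £7,650 − £5,278 = £2,372.
Elderly Relief Credit: £147,700 is below the £331,700 cutoff, so the full £1,350 applies.
Total: £0 + £700 + £2,372 + £1,350 = £4,422.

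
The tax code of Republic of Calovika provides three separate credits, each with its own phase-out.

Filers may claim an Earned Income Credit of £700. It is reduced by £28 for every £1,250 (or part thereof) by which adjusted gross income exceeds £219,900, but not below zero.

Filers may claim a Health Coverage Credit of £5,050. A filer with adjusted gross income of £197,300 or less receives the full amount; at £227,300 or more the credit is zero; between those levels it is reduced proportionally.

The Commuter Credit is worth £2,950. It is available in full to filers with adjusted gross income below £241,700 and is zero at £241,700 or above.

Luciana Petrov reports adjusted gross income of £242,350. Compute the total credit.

Earned Income Credit: income exceeds £219,900 by £22,450, which is 18 full-or-partial £1,250 increments; reduction = 18 × £28 = £504, leaving £196.
Health Coverage Credit: £242,350 is at or above £227,300, so the credit is £0.
Commuter Credit: £242,350 meets or exceeds the £241,700 cutoff, so the credit is £0.
Total: £196 + £0 + £0 = £196.

£196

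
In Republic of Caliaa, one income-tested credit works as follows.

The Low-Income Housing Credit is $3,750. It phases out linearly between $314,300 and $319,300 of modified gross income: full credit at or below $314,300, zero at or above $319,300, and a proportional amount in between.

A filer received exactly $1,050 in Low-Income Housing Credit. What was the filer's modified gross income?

$317,900

$1,050 is 1,050/3,750 of the full $3,750, so 2,700/3,750 of the $5,000 range has been used: income = $314,300 + $5,000 × 2,700/3,750 = $317,900.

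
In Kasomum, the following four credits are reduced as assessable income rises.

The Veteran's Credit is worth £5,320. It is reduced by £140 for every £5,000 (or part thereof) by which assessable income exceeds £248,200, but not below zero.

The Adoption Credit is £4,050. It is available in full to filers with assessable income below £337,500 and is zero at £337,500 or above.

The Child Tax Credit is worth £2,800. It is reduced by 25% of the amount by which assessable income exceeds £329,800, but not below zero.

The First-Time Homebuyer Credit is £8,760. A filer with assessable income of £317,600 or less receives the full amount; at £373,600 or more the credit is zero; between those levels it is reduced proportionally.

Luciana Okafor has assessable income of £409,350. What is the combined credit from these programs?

Veteran's Credit: income exceeds £248,200 by £161,150, which is 33 full-or-partial £5,000 increments; reduction = 33 × £140 = £4,620, leaving £700.
Adoption Credit: £409,350 meets or exceeds the £337,500 cutoff, so the credit is £0.
Child Tax Credit: 25% of the £79,550 excess over £329,800 is £19,887.50 ≥ base, so the credit is £0.
First-Time Homebuyer Credit: £409,350 is at or above £373,600, so the credit is £0.
Total: £700 + £0 + £0 + £0 = £700.

£700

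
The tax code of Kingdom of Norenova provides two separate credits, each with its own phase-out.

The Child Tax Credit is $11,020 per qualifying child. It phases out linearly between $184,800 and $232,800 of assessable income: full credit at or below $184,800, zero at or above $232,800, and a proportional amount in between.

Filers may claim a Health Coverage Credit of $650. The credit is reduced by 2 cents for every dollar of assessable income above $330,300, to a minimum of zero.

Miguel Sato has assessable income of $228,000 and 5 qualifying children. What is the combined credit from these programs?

Child Tax Credit: base = 5 × $11,020 = $55,100. $228,000 is $43,200 into a $48,000 phase-out range, leaving 4,800/48,000 of the credit: $55,100 × 4,800/48,000 = $5,510.
Health Coverage Credit: $228,000 is at or below the $330,300 threshold, so the full $650 applies.
Total: $5,510 + $650 = $6,160.

$6,160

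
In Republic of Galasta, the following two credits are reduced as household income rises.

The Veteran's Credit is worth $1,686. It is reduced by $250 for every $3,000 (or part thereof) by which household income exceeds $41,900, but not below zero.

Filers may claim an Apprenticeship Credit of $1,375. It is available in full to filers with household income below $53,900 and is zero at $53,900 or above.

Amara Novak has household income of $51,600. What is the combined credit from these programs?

Veteran's Credit: income exceeds $41,900 by $9,700, which is 4 full-or-partial $3,000 increments; reduction = 4 × $250 = $1,000, leaving $686.
Apprenticeship Credit: $51,600 is below the $53,900 cutoff, so the full $1,375 applies.
Total: $686 + $1,375 = $2,061.

$2,061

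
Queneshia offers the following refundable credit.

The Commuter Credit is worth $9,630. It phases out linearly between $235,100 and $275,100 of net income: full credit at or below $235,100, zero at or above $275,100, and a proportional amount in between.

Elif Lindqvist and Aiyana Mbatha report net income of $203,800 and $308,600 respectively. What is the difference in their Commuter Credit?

$9,630

Elif ($203,800): Commuter Credit: $203,800 is at or below the $235,100 threshold, so the full $9,630 applies.
Aiyana ($308,600): Commuter Credit: $308,600 is at or above $275,100, so the credit is $0.
Difference: |$9,630 − $0| = $9,630.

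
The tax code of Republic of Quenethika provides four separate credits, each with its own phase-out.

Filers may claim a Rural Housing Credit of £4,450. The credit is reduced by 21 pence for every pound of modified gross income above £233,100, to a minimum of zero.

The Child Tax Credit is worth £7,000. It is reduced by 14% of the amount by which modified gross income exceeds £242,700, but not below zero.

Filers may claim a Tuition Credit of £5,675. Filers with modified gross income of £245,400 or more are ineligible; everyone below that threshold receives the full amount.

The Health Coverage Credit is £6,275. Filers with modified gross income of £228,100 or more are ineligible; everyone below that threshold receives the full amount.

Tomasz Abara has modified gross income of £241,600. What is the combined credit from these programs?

£15,340

Rural Housing Credit: 21% of the £8,500 excess over £233,100 is £1,785; credit = £4,450 − £1,785 = £2,665.
Child Tax Credit: £241,600 is at or below the £242,700 threshold, so the full £7,000 applies.
Tuition Credit: £241,600 is below the £245,400 cutoff, so the full £5,675 applies.
Health Coverage Credit: £241,600 meets or exceeds the £228,100 cutoff, so the credit is £0.
Total: £2,665 + £7,000 + £5,675 + £0 = £15,340.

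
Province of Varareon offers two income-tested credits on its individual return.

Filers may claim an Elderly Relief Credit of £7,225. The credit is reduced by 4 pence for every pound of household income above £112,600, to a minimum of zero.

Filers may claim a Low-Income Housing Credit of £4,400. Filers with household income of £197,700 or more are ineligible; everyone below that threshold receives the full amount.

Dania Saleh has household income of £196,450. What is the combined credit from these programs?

Elderly Relief Credit: 4% of the £83,850 excess over £112,600 is £3,354; credit = £7,225 − £3,354 = £3,871.
Low-Income Housing Credit: £196,450 is below the £197,700 cutoff, so the full £4,400 applies.
Total: £3,871 + £4,400 = £8,271.

£8,271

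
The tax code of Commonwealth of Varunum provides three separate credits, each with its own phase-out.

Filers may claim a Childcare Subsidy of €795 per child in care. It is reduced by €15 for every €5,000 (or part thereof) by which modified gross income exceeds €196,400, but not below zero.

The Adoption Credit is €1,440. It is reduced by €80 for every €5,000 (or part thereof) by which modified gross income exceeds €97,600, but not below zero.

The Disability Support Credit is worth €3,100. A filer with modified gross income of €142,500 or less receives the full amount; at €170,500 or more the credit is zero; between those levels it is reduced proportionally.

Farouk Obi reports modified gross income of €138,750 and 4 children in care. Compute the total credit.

Childcare Subsidy: base = 4 × €795 = €3,180. €138,750 is at or below the €196,400 threshold, so the full €3,180 applies.
Adoption Credit: income exceeds €97,600 by €41,150, which is 9 full-or-partial €5,000 increments; reduction = 9 × €80 = €720, leaving €720.
Disability Support Credit: €138,750 is at or below the €142,500 threshold, so the full €3,100 applies.
Total: €3,180 + €720 + €3,100 = €7,000.

€7,000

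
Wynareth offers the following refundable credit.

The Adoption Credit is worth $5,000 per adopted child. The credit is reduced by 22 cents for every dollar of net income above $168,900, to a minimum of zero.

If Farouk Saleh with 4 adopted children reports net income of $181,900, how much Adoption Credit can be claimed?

$17,140

Adoption Credit: base = 4 × $5,000 = $20,000. 22% of the $13,000 excess over $168,900 is $2,860; credit = $20,000 − $2,860 = $17,140.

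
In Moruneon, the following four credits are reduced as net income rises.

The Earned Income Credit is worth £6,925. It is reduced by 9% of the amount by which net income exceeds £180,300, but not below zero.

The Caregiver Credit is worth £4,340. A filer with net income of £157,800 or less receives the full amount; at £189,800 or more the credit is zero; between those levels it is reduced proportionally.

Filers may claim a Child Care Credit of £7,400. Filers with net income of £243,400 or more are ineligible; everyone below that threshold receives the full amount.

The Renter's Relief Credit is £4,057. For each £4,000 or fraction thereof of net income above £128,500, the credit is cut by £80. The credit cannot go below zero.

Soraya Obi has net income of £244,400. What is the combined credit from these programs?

Earned Income Credit: 9% of the £64,100 excess over £180,300 is £5,769; credit = £6,925 − £5,769 = £1,156.
Caregiver Credit: £244,400 is at or above £189,800, so the credit is £0.
Child Care Credit: £244,400 meets or exceeds the £243,400 cutoff, so the credit is £0.
Renter's Relief Credit: income exceeds £128,500 by £115,900, which is 29 full-or-partial £4,000 increments; reduction = 29 × £80 = £2,320, leaving £1,737.
Total: £1,156 + £0 + £0 + £1,737 = £2,893.

£2,893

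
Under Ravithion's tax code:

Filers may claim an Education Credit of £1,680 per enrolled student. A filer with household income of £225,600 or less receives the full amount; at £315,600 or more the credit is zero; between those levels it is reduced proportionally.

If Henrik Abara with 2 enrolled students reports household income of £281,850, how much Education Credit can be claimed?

Education Credit: base = 2 × £1,680 = £3,360. £281,850 is £56,250 into a £90,000 phase-out range, leaving 33,750/90,000 of the credit: £3,360 × 33,750/90,000 = £1,260.

£1,260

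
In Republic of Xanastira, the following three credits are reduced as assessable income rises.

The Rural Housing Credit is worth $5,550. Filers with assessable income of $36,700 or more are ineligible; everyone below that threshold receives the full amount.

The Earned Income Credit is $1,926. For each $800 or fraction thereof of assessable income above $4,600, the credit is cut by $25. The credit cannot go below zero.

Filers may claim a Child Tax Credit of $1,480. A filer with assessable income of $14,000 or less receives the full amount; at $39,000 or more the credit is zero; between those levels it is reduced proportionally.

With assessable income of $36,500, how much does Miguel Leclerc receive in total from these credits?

Rural Housing Credit: $36,500 is below the $36,700 cutoff, so the full $5,550 applies.
Earned Income Credit: income exceeds $4,600 by $31,900, which is 40 full-or-partial $800 increments; reduction = 40 × $25 = $1,000, leaving $926.
Child Tax Credit: $36,500 is $22,500 into a $25,000 phase-out range, leaving 2,500/25,000 of the credit: $1,480 × 2,500/25,000 = $148.
Total: $5,550 + $926 + $148 = $6,624.

$6,624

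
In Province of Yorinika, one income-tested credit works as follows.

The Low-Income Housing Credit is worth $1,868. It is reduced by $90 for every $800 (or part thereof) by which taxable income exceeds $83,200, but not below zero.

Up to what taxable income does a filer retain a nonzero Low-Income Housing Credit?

After 20 increments the reduction is 20 × $90 = $1,800, leaving $68; one more increment wipes it out. Increment 20 ends at excess 20 × $800 = $16,000, so the highest qualifying income is $83,200 + $16,000 = $99,200.

$99,200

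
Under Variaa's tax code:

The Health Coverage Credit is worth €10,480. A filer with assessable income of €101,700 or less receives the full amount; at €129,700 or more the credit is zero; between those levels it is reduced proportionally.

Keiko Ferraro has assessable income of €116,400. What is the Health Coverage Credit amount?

€4,978

Health Coverage Credit: €116,400 is €14,700 into a €28,000 phase-out range, leaving 13,300/28,000 of the credit: €10,480 × 13,300/28,000 = €4,978.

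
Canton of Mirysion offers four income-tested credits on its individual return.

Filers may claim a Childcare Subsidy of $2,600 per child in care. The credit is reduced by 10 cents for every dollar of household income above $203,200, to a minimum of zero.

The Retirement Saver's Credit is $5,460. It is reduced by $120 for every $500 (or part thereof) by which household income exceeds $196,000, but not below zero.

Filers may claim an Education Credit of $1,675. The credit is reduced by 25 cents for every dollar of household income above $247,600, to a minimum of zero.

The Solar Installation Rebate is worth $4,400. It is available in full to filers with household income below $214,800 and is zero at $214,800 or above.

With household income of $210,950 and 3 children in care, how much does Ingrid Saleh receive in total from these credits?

Childcare Subsidy: base = 3 × $2,600 = $7,800. 10% of the $7,750 excess over $203,200 is $775; credit = $7,800 − $775 = $7,025.
Retirement Saver's Credit: income exceeds $196,000 by $14,950, which is 30 full-or-partial $500 increments; reduction = 30 × $120 = $3,600, leaving $1,860.
Education Credit: $210,950 is at or below the $247,600 threshold, so the full $1,675 applies.
Solar Installation Rebate: $210,950 is below the $214,800 cutoff, so the full $4,400 applies.
Total: $7,025 + $1,860 + $1,675 + $4,400 = $14,960.

$14,960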